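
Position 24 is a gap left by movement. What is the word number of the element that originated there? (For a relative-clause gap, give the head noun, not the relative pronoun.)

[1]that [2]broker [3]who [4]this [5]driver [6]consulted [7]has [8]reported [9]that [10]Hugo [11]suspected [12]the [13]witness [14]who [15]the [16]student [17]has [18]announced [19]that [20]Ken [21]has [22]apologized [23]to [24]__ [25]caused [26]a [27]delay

The gap at 24 is the prepositional object of "apologized", inside a relative clause.
The relative pronoun is "who" (word 14); it is bound by the head noun immediately before it.
Its filler is the head noun "witness", at word 13.

13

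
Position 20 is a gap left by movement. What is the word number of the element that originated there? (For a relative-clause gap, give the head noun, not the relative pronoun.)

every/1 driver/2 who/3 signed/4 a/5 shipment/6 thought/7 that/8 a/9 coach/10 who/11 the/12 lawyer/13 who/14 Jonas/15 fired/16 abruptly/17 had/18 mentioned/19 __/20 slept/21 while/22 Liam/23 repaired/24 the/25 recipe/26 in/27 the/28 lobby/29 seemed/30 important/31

10

The gap at 20 is the subject of "slept", inside a relative clause.
The relative pronoun is "who" (word 11); it is bound by the head noun immediately before it.
Its filler is the head noun "coach", at word 10.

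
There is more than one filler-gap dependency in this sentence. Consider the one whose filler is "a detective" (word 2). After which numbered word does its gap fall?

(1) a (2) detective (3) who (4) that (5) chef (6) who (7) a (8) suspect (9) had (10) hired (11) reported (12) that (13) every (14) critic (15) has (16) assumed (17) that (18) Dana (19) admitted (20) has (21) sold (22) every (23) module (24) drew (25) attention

19

The displaced element is "a detective" (word 2).
It is linked across 3 clause boundaries (that → that → Ø).
It functions as the subject of "sold", so the gap sits immediately after word 19 ("admitted").
Base order: That chef who a suspect had hired reported that every critic has assumed that Dana admitted a detective has sold every module.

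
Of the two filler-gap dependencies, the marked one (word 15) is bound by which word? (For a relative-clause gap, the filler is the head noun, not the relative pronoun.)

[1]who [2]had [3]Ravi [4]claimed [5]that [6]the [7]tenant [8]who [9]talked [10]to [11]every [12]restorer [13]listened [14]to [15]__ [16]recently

1

The marked gap is the object of the preposition "to" of "listened".
Its filler is the fronted wh-phrase "who", at word 1.
(The other dependency links word 7 to a gap after word 8.)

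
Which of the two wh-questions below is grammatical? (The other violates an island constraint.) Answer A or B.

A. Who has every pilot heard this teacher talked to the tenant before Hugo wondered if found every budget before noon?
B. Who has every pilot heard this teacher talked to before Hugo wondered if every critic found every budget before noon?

B

In A, the wh-phrase is extracted from inside an adjunct island (introduced by "before"), which blocks movement.
In B, the extraction path crosses only that-complement boundaries, which are transparent.
So B is grammatical.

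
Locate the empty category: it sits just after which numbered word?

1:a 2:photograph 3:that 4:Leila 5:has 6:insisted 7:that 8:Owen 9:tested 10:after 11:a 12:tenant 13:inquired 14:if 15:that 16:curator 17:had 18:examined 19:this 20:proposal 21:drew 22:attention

The displaced element is "a photograph" (word 2).
It is linked across 1 clause boundary (that).
It functions as the direct object of "tested", so the gap sits immediately after word 9 ("tested").
Base order: Leila has insisted that Owen tested a photograph after a tenant inquired if that curator had examined this proposal.

9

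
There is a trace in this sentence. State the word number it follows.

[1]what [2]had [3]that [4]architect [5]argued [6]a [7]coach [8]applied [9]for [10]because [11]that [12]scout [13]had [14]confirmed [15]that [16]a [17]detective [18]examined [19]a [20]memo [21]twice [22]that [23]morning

9

The displaced element is "what" (word 1).
It is linked across 1 clause boundary (Ø).
It functions as the object of the preposition "for" of "applied", so the gap sits immediately after word 9 ("for").
Base order: That architect had argued a coach applied for what because that scout had confirmed that a detective examined a memo twice that morning.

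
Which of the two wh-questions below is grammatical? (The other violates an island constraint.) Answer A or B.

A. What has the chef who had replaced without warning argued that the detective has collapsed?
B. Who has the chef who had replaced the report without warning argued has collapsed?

B

In A, the wh-phrase is extracted from inside a complex-NP island (relative clause) (introduced by "who"), which blocks movement.
In B, the extraction path crosses only that-complement boundaries, which are transparent.
So B is grammatical.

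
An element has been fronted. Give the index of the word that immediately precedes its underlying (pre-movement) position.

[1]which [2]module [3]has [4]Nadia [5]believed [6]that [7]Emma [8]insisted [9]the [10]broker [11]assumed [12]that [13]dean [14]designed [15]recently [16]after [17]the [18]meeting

14

The displaced element is "which module" (word 2).
It is linked across 3 clause boundaries (that → Ø → Ø).
It functions as the direct object of "designed", so the gap sits immediately after word 14 ("designed").
Base order: Nadia has believed that Emma insisted the broker assumed that dean designed which module recently after the meeting.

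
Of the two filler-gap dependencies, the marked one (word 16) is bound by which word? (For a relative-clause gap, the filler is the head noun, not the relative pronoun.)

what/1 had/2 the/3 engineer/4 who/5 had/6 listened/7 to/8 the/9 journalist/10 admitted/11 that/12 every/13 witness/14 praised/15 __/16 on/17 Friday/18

1

The marked gap is the direct object of "praised".
Its filler is the fronted wh-phrase "what", at word 1.
(The other dependency links word 4 to a gap after word 5.)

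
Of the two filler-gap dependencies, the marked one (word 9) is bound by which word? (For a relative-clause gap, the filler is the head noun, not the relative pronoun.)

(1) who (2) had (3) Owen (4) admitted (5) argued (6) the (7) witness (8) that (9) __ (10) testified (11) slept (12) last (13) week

The marked gap is inside the relative clause, the subject of "testified".
Its filler is the head noun "witness" (via "that"), at word 7.
(The other dependency links word 1 to a gap after word 4.)

7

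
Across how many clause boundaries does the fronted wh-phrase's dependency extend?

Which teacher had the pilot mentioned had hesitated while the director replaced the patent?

"which teacher" is extracted from the subject of "hesitated".
Boundaries crossed, outermost first: [Ø] — 1 in total.

1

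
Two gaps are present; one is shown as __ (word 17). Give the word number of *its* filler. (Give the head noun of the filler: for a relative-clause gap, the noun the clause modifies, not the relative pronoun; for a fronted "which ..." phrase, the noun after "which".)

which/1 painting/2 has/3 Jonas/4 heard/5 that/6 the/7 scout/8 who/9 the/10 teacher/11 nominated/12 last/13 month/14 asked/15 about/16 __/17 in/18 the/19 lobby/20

The marked gap is the object of the preposition "about" of "asked".
Its filler is the fronted wh-phrase "which painting", at word 2.
(The other dependency links word 8 to a gap after word 12.)

2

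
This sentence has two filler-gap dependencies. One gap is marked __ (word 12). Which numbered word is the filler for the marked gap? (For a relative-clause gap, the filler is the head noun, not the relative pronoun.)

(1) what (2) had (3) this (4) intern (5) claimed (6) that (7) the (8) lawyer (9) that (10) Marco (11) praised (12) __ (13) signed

8

The marked gap is inside the relative clause, the direct object of "praised".
Its filler is the head noun "lawyer" (via "that"), at word 8.
(The other dependency links word 1 to a gap after word 13.)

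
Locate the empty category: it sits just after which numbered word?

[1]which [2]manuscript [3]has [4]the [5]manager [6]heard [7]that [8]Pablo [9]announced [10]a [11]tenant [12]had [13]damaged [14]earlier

13

The displaced element is "which manuscript" (word 2).
It is linked across 2 clause boundaries (that → Ø).
It functions as the direct object of "damaged", so the gap sits immediately after word 13 ("damaged").
Base order: The manager has heard that Pablo announced a tenant had damaged which manuscript earlier.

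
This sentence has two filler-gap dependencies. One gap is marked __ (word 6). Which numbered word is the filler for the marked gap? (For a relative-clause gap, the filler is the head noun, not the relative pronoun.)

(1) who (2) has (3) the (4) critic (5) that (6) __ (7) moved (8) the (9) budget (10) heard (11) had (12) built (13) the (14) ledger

The marked gap is inside the relative clause, the subject of "moved".
Its filler is the head noun "critic" (via "that"), at word 4.
(The other dependency links word 1 to a gap after word 10.)

4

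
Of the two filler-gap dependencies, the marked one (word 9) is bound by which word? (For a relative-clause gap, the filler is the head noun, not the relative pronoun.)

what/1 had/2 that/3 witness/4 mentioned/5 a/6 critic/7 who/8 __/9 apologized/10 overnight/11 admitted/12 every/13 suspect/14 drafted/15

The marked gap is inside the relative clause, the subject of "apologized".
Its filler is the head noun "critic" (via "who"), at word 7.
(The other dependency links word 1 to a gap after word 15.)

7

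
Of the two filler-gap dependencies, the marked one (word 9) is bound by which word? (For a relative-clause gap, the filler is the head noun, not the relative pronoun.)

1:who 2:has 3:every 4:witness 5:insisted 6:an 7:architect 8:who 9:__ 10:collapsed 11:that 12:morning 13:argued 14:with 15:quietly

7

The marked gap is inside the relative clause, the subject of "collapsed".
Its filler is the head noun "architect" (via "who"), at word 7.
(The other dependency links word 1 to a gap after word 14.)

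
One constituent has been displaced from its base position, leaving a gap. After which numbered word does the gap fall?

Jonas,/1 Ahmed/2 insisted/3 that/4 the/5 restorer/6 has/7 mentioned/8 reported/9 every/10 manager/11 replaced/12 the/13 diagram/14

8

The displaced element is "Jonas" (word 1).
It is linked across 2 clause boundaries (that → Ø).
It functions as the subject of "reported", so the gap sits immediately after word 8 ("mentioned").
Base order: Ahmed insisted that the restorer has mentioned that Jonas reported every manager replaced the diagram.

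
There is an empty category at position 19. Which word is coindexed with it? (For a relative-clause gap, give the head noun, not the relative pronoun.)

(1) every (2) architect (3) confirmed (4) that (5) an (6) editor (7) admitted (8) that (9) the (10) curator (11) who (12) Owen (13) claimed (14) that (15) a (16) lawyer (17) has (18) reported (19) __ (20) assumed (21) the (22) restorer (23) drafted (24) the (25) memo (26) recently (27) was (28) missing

10

The gap at 19 is the subject of "assumed", inside a relative clause.
The relative pronoun is "who" (word 11); it is bound by the head noun immediately before it.
Its filler is the head noun "curator", at word 10.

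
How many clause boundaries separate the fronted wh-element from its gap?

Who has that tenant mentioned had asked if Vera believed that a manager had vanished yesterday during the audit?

"who" is extracted from the subject of "asked".
Boundaries crossed, outermost first: [Ø] — 1 in total.

1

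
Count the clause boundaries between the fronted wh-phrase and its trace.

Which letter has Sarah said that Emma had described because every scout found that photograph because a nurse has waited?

1

"which letter" is extracted from the object of "described".
Boundaries crossed, outermost first: [that] — 1 in total.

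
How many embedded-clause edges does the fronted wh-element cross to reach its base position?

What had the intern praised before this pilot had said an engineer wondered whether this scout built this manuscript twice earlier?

0

"what" originates inside the matrix clause — no clause boundary is crossed.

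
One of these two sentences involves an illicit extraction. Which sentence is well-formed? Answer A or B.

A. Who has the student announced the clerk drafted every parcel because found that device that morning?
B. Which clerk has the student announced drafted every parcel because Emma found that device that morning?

In A, the wh-phrase is extracted from inside an adjunct island (introduced by "because"), which blocks movement.
In B, the extraction path crosses only that-complement boundaries, which are transparent.
So B is grammatical.

B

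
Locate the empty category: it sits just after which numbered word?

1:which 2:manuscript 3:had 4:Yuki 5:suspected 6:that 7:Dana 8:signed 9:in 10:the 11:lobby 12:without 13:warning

8

The displaced element is "which manuscript" (word 2).
It is linked across 1 clause boundary (that).
It functions as the direct object of "signed", so the gap sits immediately after word 8 ("signed").
Base order: Yuki had suspected that Dana signed which manuscript in the lobby without warning.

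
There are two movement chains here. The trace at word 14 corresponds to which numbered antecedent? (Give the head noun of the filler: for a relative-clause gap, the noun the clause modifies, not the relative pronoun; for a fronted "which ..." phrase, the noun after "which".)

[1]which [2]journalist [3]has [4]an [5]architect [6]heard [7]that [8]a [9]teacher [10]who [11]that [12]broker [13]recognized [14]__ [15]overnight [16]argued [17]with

9

The marked gap is inside the relative clause, the direct object of "recognized".
Its filler is the head noun "teacher" (via "who"), at word 9.
(The other dependency links word 2 to a gap after word 17.)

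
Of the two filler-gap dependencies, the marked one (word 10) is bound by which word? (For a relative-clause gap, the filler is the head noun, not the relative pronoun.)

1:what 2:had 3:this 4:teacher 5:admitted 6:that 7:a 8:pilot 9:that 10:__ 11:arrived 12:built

The marked gap is inside the relative clause, the subject of "arrived".
Its filler is the head noun "pilot" (via "that"), at word 8.
(The other dependency links word 1 to a gap after word 12.)

8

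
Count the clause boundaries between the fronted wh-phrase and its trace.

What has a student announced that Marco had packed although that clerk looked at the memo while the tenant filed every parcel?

"what" is extracted from the object of "packed".
Boundaries crossed, outermost first: [that] — 1 in total.

1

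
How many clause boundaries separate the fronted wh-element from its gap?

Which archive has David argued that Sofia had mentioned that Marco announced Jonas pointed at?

"which archive" is extracted from the PP object of "pointed".
Boundaries crossed, outermost first: [that], [that], [Ø] — 3 in total.

3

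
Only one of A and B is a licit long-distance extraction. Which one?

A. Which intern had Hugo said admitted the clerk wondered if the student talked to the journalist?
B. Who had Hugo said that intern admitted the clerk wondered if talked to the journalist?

A

In B, the wh-phrase is extracted from inside a wh-island (introduced by "if"), which blocks movement.
In A, the extraction path crosses only that-complement boundaries, which are transparent.
So A is grammatical.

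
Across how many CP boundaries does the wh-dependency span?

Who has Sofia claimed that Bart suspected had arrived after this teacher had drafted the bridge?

2

"who" is extracted from the subject of "arrived".
Boundaries crossed, outermost first: [that], [Ø] — 2 in total.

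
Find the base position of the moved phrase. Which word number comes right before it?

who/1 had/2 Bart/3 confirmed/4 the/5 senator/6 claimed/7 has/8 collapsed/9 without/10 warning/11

The displaced element is "who" (word 1).
It is linked across 2 clause boundaries (Ø → Ø).
It functions as the subject of "collapsed", so the gap sits immediately after word 7 ("claimed").
Base order: Bart had confirmed the senator claimed who has collapsed without warning.

7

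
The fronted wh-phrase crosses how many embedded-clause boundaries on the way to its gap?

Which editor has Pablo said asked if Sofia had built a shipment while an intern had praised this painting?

1

"which editor" is extracted from the subject of "asked".
Boundaries crossed, outermost first: [Ø] — 1 in total.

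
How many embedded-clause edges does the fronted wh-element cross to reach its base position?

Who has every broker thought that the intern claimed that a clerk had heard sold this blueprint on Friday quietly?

3

"who" is extracted from the subject of "sold".
Boundaries crossed, outermost first: [that], [that], [Ø] — 3 in total.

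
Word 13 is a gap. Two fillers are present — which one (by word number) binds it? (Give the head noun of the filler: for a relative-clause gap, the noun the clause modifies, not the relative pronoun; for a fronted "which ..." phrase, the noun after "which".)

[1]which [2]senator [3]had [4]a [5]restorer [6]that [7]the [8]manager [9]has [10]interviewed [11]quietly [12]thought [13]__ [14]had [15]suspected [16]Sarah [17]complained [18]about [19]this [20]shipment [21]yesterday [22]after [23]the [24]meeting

The marked gap is the subject of "suspected".
Its filler is the fronted wh-phrase "which senator", at word 2.
(The other dependency links word 5 to a gap after word 10.)

2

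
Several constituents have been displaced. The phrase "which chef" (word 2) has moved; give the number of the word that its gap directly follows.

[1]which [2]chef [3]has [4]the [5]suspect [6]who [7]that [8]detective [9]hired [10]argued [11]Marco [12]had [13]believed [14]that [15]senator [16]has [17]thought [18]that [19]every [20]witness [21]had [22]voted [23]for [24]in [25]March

23

The displaced element is "which chef" (word 2).
It is linked across 3 clause boundaries (Ø → Ø → that).
It functions as the object of the preposition "for" of "voted", so the gap sits immediately after word 23 ("for").
Base order: The suspect who that detective hired has argued Marco had believed that senator has thought that every witness had voted for which chef in March.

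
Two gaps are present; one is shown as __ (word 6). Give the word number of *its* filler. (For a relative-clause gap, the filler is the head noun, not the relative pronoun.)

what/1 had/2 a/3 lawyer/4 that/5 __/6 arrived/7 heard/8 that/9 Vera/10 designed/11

4

The marked gap is inside the relative clause, the subject of "arrived".
Its filler is the head noun "lawyer" (via "that"), at word 4.
(The other dependency links word 1 to a gap after word 11.)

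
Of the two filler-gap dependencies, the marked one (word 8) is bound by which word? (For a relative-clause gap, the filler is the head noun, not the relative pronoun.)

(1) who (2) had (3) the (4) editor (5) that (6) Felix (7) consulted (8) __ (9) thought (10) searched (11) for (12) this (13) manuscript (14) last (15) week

The marked gap is inside the relative clause, the direct object of "consulted".
Its filler is the head noun "editor" (via "that"), at word 4.
(The other dependency links word 1 to a gap after word 9.)

4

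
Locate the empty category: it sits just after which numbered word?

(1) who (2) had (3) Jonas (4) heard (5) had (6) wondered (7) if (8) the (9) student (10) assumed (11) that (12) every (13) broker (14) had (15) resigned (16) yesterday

The displaced element is "who" (word 1).
It is linked across 1 clause boundary (Ø).
It functions as the subject of "wondered", so the gap sits immediately after word 4 ("heard").
Base order: Jonas had heard that who had wondered if the student assumed that every broker had resigned yesterday.

4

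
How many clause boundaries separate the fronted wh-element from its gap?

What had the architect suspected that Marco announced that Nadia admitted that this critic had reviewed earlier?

3

"what" is extracted from the object of "reviewed".
Boundaries crossed, outermost first: [that], [that], [that] — 3 in total.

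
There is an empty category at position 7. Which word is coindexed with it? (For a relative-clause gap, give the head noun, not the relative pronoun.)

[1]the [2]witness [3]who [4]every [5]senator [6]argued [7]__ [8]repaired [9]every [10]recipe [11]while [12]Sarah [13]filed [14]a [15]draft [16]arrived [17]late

The gap at 7 is the subject of "repaired", inside a relative clause.
The relative pronoun is "who" (word 3); it is bound by the head noun immediately before it.
Its filler is the head noun "witness", at word 2.

2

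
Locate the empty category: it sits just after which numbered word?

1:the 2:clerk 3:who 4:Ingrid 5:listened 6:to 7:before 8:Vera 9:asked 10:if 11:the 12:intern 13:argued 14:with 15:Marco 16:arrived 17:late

The displaced element is "the clerk" (word 2).
It functions as the object of the preposition "to" of "listened", so the gap sits immediately after word 6 ("to").
Base order: Ingrid listened to the clerk before Vera asked if the intern argued with Marco.

6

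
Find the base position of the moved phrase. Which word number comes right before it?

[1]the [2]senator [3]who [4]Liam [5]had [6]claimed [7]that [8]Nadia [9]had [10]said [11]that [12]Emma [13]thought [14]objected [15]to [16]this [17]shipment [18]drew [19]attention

13

The displaced element is "the senator" (word 2).
It is linked across 3 clause boundaries (that → that → Ø).
It functions as the subject of "objected", so the gap sits immediately after word 13 ("thought").
Base order: Liam had claimed that Nadia had said that Emma thought the senator objected to this shipment.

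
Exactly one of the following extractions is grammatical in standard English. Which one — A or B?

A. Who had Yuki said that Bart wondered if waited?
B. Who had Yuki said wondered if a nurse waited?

In A, the wh-phrase is extracted from inside a wh-island (introduced by "if"), which blocks movement.
In B, the extraction path crosses only that-complement boundaries, which are transparent.
So B is grammatical.

B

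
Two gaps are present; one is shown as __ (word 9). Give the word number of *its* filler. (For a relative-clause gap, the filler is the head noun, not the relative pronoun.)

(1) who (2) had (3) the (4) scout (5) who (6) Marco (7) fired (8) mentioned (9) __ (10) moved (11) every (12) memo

The marked gap is the subject of "moved".
Its filler is the fronted wh-phrase "who", at word 1.
(The other dependency links word 4 to a gap after word 7.)

1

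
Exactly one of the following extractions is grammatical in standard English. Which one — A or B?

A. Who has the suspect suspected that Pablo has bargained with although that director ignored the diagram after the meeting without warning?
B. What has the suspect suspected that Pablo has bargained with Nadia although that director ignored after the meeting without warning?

In B, the wh-phrase is extracted from inside an adjunct island (introduced by "although"), which blocks movement.
In A, the extraction path crosses only that-complement boundaries, which are transparent.
So A is grammatical.

A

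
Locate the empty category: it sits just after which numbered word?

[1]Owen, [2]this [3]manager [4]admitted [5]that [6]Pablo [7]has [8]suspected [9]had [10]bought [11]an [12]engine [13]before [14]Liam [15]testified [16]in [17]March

8

The displaced element is "Owen" (word 1).
It is linked across 2 clause boundaries (that → Ø).
It functions as the subject of "bought", so the gap sits immediately after word 8 ("suspected").
Base order: This manager admitted that Pablo has suspected that Owen had bought an engine before Liam testified in March.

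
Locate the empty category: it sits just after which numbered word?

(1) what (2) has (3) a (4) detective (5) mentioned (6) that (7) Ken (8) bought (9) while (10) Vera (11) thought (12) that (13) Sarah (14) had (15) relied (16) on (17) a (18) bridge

The displaced element is "what" (word 1).
It is linked across 1 clause boundary (that).
It functions as the direct object of "bought", so the gap sits immediately after word 8 ("bought").
Base order: A detective has mentioned that Ken bought what while Vera thought that Sarah had relied on a bridge.

8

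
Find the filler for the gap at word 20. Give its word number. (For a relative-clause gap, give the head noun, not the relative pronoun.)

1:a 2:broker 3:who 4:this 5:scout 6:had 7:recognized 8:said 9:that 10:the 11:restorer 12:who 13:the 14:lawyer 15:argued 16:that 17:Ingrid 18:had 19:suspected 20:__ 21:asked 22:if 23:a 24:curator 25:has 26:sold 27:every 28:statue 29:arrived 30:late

The gap at 20 is the subject of "asked", inside a relative clause.
The relative pronoun is "who" (word 12); it is bound by the head noun immediately before it.
Its filler is the head noun "restorer", at word 11.

11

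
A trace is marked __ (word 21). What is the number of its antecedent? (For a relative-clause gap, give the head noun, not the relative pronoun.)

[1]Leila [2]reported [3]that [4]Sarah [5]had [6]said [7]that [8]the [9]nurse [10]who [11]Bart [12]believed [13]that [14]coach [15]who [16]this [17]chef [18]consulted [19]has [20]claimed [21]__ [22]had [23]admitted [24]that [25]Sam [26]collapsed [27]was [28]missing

9

The gap at 21 is the subject of "admitted", inside a relative clause.
The relative pronoun is "who" (word 10); it is bound by the head noun immediately before it.
Its filler is the head noun "nurse", at word 9.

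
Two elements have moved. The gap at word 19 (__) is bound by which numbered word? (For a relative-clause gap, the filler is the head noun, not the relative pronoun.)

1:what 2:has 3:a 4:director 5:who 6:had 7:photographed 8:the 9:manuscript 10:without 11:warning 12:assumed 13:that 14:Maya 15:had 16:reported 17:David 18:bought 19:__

The marked gap is the direct object of "bought".
Its filler is the fronted wh-phrase "what", at word 1.
(The other dependency links word 4 to a gap after word 5.)

1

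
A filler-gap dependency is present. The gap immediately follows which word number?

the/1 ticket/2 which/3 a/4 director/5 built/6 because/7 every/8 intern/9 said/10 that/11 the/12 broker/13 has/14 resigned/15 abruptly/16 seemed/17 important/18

6

The displaced element is "the ticket" (word 2).
It functions as the direct object of "built", so the gap sits immediately after word 6 ("built").
Base order: A director built the ticket because every intern said that the broker has resigned abruptly.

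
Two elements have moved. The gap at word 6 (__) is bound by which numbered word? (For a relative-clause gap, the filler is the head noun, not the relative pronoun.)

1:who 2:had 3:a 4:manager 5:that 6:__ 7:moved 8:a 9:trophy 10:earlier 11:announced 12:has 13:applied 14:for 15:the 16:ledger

The marked gap is inside the relative clause, the subject of "moved".
Its filler is the head noun "manager" (via "that"), at word 4.
(The other dependency links word 1 to a gap after word 11.)

4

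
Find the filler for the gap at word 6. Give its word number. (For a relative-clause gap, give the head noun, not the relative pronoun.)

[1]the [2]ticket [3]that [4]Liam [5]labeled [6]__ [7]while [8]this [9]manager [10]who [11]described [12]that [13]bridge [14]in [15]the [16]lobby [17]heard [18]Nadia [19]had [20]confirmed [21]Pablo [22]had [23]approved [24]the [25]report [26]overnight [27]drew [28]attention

The gap at 6 is the object of "labeled", inside a relative clause.
The relative pronoun is "that" (word 3); it is bound by the head noun immediately before it.
Its filler is the head noun "ticket", at word 2.

2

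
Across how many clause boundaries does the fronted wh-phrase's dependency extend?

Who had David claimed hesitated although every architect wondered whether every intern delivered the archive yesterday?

1

"who" is extracted from the subject of "hesitated".
Boundaries crossed, outermost first: [Ø] — 1 in total.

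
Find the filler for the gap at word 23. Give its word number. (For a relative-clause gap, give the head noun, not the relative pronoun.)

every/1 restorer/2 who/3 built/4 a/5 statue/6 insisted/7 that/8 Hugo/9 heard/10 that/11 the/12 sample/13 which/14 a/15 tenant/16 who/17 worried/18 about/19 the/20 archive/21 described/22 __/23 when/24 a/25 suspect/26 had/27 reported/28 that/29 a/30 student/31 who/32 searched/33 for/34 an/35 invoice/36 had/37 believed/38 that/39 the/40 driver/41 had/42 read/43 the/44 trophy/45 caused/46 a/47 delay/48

The gap at 23 is the object of "described", inside a relative clause.
The relative pronoun is "which" (word 14); it is bound by the head noun immediately before it.
Its filler is the head noun "sample", at word 13.

13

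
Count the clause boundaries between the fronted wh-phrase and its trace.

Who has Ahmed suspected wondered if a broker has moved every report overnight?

1

"who" is extracted from the subject of "wondered".
Boundaries crossed, outermost first: [Ø] — 1 in total.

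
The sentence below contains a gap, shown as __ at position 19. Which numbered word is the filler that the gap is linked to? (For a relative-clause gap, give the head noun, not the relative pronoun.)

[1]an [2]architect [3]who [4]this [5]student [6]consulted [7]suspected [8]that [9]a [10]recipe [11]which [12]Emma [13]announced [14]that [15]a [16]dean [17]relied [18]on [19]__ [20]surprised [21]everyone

The gap at 19 is the prepositional object of "relied", inside a relative clause.
The relative pronoun is "which" (word 11); it is bound by the head noun immediately before it.
Its filler is the head noun "recipe", at word 10.

10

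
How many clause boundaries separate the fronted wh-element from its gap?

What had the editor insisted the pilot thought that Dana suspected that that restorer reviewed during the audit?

3

"what" is extracted from the object of "reviewed".
Boundaries crossed, outermost first: [Ø], [that], [that] — 3 in total.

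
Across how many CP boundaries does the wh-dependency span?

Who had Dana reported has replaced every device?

1

"who" is extracted from the subject of "replaced".
Boundaries crossed, outermost first: [Ø] — 1 in total.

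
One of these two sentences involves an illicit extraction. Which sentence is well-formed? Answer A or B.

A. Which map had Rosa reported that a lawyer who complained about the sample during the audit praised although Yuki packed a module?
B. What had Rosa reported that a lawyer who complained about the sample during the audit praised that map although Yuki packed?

In B, the wh-phrase is extracted from inside an adjunct island (introduced by "although"), which blocks movement.
In A, the extraction path crosses only that-complement boundaries, which are transparent.
So A is grammatical.

A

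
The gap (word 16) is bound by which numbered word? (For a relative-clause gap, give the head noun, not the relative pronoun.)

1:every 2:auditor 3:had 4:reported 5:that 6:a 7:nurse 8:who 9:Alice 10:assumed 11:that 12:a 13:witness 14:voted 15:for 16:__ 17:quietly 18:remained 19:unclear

The gap at 16 is the prepositional object of "voted", inside a relative clause.
The relative pronoun is "who" (word 8); it is bound by the head noun immediately before it.
Its filler is the head noun "nurse", at word 7.

7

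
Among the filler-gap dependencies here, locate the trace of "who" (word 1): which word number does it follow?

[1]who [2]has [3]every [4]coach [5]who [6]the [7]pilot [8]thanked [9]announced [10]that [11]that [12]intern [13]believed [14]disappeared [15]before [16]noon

The displaced element is "who" (word 1).
It is linked across 2 clause boundaries (that → Ø).
It functions as the subject of "disappeared", so the gap sits immediately after word 13 ("believed").
Base order: Every coach who the pilot thanked has announced that that intern believed who disappeared before noon.

13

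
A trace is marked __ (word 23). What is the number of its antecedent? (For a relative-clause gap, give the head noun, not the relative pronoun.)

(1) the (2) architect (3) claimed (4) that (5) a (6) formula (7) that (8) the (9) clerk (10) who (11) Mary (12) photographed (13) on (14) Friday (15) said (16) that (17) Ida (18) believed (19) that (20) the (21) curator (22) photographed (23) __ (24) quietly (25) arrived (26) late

6

The gap at 23 is the object of "photographed", inside a relative clause.
The relative pronoun is "that" (word 7); it is bound by the head noun immediately before it.
Its filler is the head noun "formula", at word 6.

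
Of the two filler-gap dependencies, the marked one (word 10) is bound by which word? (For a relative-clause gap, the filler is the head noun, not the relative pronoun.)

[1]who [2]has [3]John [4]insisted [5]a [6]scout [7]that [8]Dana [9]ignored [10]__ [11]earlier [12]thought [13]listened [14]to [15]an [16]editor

6

The marked gap is inside the relative clause, the direct object of "ignored".
Its filler is the head noun "scout" (via "that"), at word 6.
(The other dependency links word 1 to a gap after word 12.)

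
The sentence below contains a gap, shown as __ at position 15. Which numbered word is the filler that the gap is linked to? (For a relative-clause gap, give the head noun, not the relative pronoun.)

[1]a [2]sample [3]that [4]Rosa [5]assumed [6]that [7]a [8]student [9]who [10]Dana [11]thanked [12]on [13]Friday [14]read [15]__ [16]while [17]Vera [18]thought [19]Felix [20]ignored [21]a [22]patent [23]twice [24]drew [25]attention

2

The gap at 15 is the object of "read", inside a relative clause.
The relative pronoun is "that" (word 3); it is bound by the head noun immediately before it.
Its filler is the head noun "sample", at word 2.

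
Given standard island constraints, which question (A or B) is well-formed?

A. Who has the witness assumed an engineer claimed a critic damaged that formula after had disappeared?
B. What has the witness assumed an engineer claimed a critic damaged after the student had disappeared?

B

In A, the wh-phrase is extracted from inside an adjunct island (introduced by "after"), which blocks movement.
In B, the extraction path crosses only that-complement boundaries, which are transparent.
So B is grammatical.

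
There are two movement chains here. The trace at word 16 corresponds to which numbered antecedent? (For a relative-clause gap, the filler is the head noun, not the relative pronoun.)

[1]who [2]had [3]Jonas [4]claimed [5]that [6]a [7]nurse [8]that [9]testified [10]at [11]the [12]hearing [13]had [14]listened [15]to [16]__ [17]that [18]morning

1

The marked gap is the object of the preposition "to" of "listened".
Its filler is the fronted wh-phrase "who", at word 1.
(The other dependency links word 7 to a gap after word 8.)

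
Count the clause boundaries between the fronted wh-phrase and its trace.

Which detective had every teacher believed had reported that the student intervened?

"which detective" is extracted from the subject of "reported".
Boundaries crossed, outermost first: [Ø] — 1 in total.

1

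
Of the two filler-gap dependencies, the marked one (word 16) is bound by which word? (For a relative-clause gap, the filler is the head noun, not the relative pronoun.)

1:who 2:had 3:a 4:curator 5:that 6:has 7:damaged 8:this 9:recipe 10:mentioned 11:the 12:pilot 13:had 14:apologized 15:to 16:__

1

The marked gap is the object of the preposition "to" of "apologized".
Its filler is the fronted wh-phrase "who", at word 1.
(The other dependency links word 4 to a gap after word 5.)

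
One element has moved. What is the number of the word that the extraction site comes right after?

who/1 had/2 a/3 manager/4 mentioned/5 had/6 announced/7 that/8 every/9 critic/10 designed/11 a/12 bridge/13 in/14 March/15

5

The displaced element is "who" (word 1).
It is linked across 1 clause boundary (Ø).
It functions as the subject of "announced", so the gap sits immediately after word 5 ("mentioned").
Base order: A manager had mentioned that who had announced that every critic designed a bridge in March.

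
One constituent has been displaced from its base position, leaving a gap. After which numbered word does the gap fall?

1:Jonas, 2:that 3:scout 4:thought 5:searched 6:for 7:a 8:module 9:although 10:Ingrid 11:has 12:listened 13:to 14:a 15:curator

The displaced element is "Jonas" (word 1).
It is linked across 1 clause boundary (Ø).
It functions as the subject of "searched", so the gap sits immediately after word 4 ("thought").
Base order: That scout thought that Jonas searched for a module although Ingrid has listened to a curator.

4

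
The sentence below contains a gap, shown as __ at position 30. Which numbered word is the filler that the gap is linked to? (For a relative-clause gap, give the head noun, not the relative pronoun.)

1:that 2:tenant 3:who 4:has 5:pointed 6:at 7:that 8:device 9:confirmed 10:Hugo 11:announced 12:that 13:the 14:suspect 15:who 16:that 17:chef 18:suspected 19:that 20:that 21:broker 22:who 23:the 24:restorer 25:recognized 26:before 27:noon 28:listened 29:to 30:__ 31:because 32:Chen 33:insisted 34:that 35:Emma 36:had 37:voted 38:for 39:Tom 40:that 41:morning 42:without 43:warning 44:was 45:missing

The gap at 30 is the prepositional object of "listened", inside a relative clause.
The relative pronoun is "who" (word 15); it is bound by the head noun immediately before it.
Its filler is the head noun "suspect", at word 14.

14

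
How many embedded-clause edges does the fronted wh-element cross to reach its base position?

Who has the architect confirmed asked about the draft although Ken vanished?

"who" is extracted from the subject of "asked".
Boundaries crossed, outermost first: [Ø] — 1 in total.

1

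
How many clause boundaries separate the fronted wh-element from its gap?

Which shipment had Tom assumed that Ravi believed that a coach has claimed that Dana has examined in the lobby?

3

"which shipment" is extracted from the object of "examined".
Boundaries crossed, outermost first: [that], [that], [that] — 3 in total.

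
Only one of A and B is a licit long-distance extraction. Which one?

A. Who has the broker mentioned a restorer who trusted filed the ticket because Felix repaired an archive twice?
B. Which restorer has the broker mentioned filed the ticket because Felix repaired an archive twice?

In A, the wh-phrase is extracted from inside a complex-NP island (relative clause) (introduced by "who"), which blocks movement.
In B, the extraction path crosses only that-complement boundaries, which are transparent.
So B is grammatical.

B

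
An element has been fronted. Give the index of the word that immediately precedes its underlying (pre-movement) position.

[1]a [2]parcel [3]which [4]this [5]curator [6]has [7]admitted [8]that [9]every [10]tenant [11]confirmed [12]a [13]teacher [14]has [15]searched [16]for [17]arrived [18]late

The displaced element is "a parcel" (word 2).
It is linked across 2 clause boundaries (that → Ø).
It functions as the object of the preposition "for" of "searched", so the gap sits immediately after word 16 ("for").
Base order: This curator has admitted that every tenant confirmed a teacher has searched for a parcel.

16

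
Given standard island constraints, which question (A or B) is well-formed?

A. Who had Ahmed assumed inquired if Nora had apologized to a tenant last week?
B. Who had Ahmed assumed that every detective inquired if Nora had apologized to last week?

A

In B, the wh-phrase is extracted from inside a wh-island (introduced by "if"), which blocks movement.
In A, the extraction path crosses only that-complement boundaries, which are transparent.
So A is grammatical.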